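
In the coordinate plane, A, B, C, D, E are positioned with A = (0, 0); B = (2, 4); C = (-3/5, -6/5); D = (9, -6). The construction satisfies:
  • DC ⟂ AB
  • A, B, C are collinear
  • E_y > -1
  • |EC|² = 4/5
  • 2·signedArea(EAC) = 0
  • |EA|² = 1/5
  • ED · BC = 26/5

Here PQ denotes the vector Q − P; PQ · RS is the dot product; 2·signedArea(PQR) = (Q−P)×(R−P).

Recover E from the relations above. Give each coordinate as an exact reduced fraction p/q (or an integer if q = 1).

1. E_x = -1/5  [2·signedArea(EAC) = 0 ∩ ED · BC = 26/5]
2. E_y = -2/5  [2·signedArea(EAC) = 0 ∩ ED · BC = 26/5]
   → E = (-1/5, -2/5)

E = (-1/5, -2/5)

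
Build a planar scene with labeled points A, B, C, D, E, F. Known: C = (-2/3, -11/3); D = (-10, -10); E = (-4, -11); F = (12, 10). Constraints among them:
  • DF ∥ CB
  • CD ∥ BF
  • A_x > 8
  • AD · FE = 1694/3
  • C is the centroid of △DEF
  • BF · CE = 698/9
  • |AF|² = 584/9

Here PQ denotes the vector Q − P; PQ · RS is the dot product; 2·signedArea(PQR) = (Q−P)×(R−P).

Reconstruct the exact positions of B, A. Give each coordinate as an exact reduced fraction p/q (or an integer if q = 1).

A = (26/3, 8/3)
B = (64/3, 49/3)

1. B_x = 64/3  [CD ∥ BF ∩ DF ∥ CB]
2. B_y = 49/3  [CD ∥ BF ∩ DF ∥ CB]
   → B = (64/3, 49/3)
3. A_x = 26/3  [line 16·x + 21·y + -584/3 = 0 ∩ |AF|² = 584/9]
4. A_y = 8/3  [line 16·x + 21·y + -584/3 = 0 ∩ |AF|² = 584/9]
   → A = (26/3, 8/3)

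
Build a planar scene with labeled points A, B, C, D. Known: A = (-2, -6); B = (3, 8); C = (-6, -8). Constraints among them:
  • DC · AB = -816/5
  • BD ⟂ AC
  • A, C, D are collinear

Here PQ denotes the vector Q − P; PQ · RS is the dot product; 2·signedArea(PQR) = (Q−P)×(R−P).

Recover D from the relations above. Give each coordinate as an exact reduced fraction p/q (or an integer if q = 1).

D = (38/5, -6/5)

1. D_x = 38/5  [A, C, D are collinear ∩ BD ⟂ AC]
2. D_y = -6/5  [A, C, D are collinear ∩ BD ⟂ AC]
   → D = (38/5, -6/5)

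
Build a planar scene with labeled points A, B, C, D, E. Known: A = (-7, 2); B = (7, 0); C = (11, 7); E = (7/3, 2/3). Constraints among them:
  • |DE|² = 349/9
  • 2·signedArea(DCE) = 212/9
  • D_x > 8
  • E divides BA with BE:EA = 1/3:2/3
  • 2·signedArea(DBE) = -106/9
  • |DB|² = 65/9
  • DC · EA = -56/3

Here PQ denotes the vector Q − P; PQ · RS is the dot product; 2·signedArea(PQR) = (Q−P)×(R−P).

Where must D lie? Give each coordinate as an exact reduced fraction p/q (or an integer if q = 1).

D = (25/3, 7/3)

1. D_x = 25/3  [2·signedArea(DCE) = 212/9 ∩ DC · EA = -56/3]
2. D_y = 7/3  [2·signedArea(DCE) = 212/9 ∩ DC · EA = -56/3]
   → D = (25/3, 7/3)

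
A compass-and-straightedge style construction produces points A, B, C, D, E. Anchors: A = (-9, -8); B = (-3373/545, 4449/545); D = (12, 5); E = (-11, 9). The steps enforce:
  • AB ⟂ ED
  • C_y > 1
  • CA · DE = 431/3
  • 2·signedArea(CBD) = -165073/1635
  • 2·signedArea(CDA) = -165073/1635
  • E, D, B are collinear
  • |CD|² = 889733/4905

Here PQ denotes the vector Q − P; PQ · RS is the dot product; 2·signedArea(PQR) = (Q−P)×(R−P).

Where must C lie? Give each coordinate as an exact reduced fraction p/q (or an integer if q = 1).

C = (-1738/1635, 938/545)

1. C_x = -1738/1635  [CA · DE = 431/3 ∩ 2·signedArea(CDA) = -165073/1635]
2. C_y = 938/545  [CA · DE = 431/3 ∩ 2·signedArea(CDA) = -165073/1635]
   → C = (-1738/1635, 938/545)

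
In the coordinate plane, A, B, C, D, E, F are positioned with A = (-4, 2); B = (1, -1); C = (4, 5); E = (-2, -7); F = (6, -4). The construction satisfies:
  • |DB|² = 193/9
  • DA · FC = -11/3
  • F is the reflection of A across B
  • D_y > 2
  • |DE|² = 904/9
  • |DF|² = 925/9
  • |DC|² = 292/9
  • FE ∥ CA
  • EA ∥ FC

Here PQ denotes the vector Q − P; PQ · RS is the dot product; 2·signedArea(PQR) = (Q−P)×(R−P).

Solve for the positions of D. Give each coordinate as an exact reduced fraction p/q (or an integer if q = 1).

D = (-4/3, 3)

1. D_x = -4/3  [line 2·x + -9·y + 89/3 = 0 ∩ |DE|² = 904/9]
2. D_y = 3  [line 2·x + -9·y + 89/3 = 0 ∩ |DE|² = 904/9]
   → D = (-4/3, 3)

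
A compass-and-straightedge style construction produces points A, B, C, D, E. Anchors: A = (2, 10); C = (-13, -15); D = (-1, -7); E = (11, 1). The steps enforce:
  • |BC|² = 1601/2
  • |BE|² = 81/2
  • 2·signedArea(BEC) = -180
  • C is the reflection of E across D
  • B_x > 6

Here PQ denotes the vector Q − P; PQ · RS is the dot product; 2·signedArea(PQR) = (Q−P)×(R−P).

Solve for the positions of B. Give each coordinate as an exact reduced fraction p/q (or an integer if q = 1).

1. B_x = 13/2  [line 16·x + -24·y + 28 = 0 ∩ |BC|² = 1601/2]
2. B_y = 11/2  [line 16·x + -24·y + 28 = 0 ∩ |BC|² = 1601/2]
   → B = (13/2, 11/2)

B = (13/2, 11/2)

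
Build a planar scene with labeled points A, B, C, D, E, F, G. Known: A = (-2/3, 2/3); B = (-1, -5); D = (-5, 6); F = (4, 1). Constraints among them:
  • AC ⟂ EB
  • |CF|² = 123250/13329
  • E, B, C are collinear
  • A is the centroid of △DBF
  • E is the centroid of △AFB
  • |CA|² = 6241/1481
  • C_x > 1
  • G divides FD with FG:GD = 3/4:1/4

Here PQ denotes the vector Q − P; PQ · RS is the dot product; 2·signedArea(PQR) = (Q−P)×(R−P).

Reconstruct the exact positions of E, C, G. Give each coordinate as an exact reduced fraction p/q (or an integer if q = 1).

1. E_x = 7/9  [E is the centroid of △AFB]
2. E_y = -10/9  [E is the centroid of △AFB]
   → E = (7/9, -10/9)
3. C_x = 5333/4443  [E, B, C are collinear ∩ AC ⟂ EB]
4. C_y = -830/4443  [E, B, C are collinear ∩ AC ⟂ EB]
   → C = (5333/4443, -830/4443)
5. G_x = -11/4  [G divides FD with FG:GD = 3/4:1/4]
6. G_y = 19/4  [G divides FD with FG:GD = 3/4:1/4]
   → G = (-11/4, 19/4)

C = (5333/4443, -830/4443)
E = (7/9, -10/9)
G = (-11/4, 19/4)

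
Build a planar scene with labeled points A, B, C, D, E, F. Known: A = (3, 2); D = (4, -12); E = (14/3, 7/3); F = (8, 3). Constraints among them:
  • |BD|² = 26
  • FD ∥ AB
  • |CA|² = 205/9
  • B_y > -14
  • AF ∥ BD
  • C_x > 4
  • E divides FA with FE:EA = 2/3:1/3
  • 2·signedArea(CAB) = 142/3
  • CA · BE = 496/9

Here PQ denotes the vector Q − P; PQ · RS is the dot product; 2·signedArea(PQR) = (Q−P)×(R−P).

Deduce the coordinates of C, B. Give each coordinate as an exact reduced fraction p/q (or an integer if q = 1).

1. B_x = -1  [AF ∥ BD ∩ FD ∥ AB]
2. B_y = -13  [AF ∥ BD ∩ FD ∥ AB]
   → B = (-1, -13)
3. C_x = 5  [CA · BE = 496/9 ∩ 2·signedArea(CAB) = 142/3]
4. C_y = -7/3  [CA · BE = 496/9 ∩ 2·signedArea(CAB) = 142/3]
   → C = (5, -7/3)

B = (-1, -13)
C = (5, -7/3)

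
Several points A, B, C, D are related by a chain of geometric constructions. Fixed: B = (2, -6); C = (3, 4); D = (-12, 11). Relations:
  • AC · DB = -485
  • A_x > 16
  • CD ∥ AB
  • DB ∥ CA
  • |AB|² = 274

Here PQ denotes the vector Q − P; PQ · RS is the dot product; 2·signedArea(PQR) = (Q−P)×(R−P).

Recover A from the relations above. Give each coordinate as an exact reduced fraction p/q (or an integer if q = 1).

1. A_x = 17  [CD ∥ AB ∩ DB ∥ CA]
2. A_y = -13  [CD ∥ AB ∩ DB ∥ CA]
   → A = (17, -13)

A = (17, -13)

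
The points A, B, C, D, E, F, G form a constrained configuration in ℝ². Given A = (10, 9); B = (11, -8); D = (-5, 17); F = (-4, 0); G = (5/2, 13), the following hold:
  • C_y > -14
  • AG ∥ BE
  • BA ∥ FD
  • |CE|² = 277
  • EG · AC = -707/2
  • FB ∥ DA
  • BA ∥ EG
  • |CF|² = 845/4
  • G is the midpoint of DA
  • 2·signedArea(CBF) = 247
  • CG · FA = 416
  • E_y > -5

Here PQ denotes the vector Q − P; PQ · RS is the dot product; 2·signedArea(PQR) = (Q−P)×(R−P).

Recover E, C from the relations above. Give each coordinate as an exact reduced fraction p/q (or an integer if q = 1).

C = (-21/2, -13)
E = (7/2, -4)

1. E_x = 7/2  [BA ∥ EG ∩ AG ∥ BE]
2. E_y = -4  [BA ∥ EG ∩ AG ∥ BE]
   → E = (7/2, -4)
3. C_x = -21/2  [2·signedArea(CBF) = 247 ∩ CG · FA = 416]
4. C_y = -13  [2·signedArea(CBF) = 247 ∩ CG · FA = 416]
   → C = (-21/2, -13)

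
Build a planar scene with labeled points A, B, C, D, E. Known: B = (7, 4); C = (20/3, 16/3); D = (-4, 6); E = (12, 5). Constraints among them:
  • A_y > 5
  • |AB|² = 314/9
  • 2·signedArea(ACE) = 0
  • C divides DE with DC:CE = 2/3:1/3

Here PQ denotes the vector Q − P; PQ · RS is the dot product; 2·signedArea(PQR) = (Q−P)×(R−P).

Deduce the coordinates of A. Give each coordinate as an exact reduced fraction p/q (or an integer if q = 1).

A = (4/3, 17/3)

1. A_x = 4/3  [line 1/3·x + 16/3·y + -92/3 = 0 ∩ |AB|² = 314/9]
2. A_y = 17/3  [line 1/3·x + 16/3·y + -92/3 = 0 ∩ |AB|² = 314/9]
   → A = (4/3, 17/3)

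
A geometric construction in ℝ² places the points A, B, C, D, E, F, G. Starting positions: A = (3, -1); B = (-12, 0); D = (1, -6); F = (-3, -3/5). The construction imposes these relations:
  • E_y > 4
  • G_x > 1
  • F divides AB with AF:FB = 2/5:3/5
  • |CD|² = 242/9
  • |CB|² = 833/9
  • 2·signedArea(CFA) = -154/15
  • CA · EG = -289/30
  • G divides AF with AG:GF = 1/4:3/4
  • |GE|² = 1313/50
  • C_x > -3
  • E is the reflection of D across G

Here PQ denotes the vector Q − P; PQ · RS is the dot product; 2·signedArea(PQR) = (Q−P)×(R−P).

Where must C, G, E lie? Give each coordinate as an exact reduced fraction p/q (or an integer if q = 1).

C = (-8/3, -7/3)
E = (2, 21/5)
G = (3/2, -9/10)

1. C_x = -8/3  [line 2/5·x + 6·y + 226/15 = 0 ∩ |CB|² = 833/9]
2. C_y = -7/3  [line 2/5·x + 6·y + 226/15 = 0 ∩ |CB|² = 833/9]
   → C = (-8/3, -7/3)
3. G_x = 3/2  [G divides AF with AG:GF = 1/4:3/4]
4. G_y = -9/10  [G divides AF with AG:GF = 1/4:3/4]
   → G = (3/2, -9/10)
5. E_x = 2  [CA · EG = -289/30 ∩ E is the reflection of D across G]
6. E_y = 21/5  [CA · EG = -289/30 ∩ E is the reflection of D across G]
   → E = (2, 21/5)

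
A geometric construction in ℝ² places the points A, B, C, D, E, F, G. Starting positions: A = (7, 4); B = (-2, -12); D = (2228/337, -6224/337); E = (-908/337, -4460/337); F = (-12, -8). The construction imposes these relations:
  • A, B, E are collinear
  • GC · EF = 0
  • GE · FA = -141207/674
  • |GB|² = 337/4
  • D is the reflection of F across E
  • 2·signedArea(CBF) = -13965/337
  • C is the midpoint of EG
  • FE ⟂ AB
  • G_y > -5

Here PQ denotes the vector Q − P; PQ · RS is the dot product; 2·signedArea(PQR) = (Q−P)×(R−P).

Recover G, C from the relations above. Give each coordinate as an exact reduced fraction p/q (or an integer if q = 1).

1. G_x = 5/2  [line -19·x + -12·y + -1/2 = 0 ∩ |GB|² = 337/4]
2. G_y = -4  [line -19·x + -12·y + -1/2 = 0 ∩ |GB|² = 337/4]
   → G = (5/2, -4)
3. C_x = -131/1348  [GC · EF = 0 ∩ C is the midpoint of EG]
4. C_y = -2904/337  [GC · EF = 0 ∩ C is the midpoint of EG]
   → C = (-131/1348, -2904/337)

C = (-131/1348, -2904/337)
G = (5/2, -4)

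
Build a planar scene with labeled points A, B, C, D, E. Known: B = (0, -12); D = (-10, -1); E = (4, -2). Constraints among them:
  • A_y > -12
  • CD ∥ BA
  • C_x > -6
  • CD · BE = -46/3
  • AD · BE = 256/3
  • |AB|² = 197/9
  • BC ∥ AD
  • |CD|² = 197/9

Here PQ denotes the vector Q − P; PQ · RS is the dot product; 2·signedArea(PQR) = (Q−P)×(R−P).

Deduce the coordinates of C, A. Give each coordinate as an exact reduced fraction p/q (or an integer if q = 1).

1. C_x = -16/3  [line -4·x + -10·y + -104/3 = 0 ∩ |CD|² = 197/9]
2. C_y = -4/3  [line -4·x + -10·y + -104/3 = 0 ∩ |CD|² = 197/9]
   → C = (-16/3, -4/3)
3. A_x = -14/3  [BC ∥ AD ∩ CD ∥ BA]
4. A_y = -35/3  [BC ∥ AD ∩ CD ∥ BA]
   → A = (-14/3, -35/3)

A = (-14/3, -35/3)
C = (-16/3, -4/3)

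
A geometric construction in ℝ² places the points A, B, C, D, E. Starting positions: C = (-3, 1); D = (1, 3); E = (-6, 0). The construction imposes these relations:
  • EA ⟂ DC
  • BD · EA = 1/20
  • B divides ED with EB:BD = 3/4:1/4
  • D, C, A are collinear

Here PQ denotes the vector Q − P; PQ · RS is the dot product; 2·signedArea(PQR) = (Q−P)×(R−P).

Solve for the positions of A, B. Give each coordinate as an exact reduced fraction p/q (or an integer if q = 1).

A = (-29/5, -2/5)
B = (-3/4, 9/4)

1. A_x = -29/5  [D, C, A are collinear ∩ EA ⟂ DC]
2. A_y = -2/5  [D, C, A are collinear ∩ EA ⟂ DC]
   → A = (-29/5, -2/5)
3. B_x = -3/4  [B divides ED with EB:BD = 3/4:1/4]
4. B_y = 9/4  [B divides ED with EB:BD = 3/4:1/4]
   → B = (-3/4, 9/4)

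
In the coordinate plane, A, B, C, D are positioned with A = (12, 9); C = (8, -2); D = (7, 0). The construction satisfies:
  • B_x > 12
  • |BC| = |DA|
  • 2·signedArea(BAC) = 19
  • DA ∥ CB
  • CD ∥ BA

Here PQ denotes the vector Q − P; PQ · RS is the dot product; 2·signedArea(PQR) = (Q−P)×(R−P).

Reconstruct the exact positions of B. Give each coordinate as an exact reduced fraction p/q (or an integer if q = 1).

B = (13, 7)

1. B_x = 13  [CD ∥ BA ∩ DA ∥ CB]
2. B_y = 7  [CD ∥ BA ∩ DA ∥ CB]
   → B = (13, 7)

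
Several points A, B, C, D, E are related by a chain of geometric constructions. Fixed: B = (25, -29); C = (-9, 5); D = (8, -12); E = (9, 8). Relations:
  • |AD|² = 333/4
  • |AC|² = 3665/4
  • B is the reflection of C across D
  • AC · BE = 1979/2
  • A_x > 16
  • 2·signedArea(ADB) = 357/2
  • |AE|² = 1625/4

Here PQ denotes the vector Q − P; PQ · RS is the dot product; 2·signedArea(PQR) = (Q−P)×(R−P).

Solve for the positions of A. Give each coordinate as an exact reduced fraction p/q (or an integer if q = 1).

A = (17, -21/2)

1. A_x = 17  [2·signedArea(ADB) = 357/2 ∩ AC · BE = 1979/2]
2. A_y = -21/2  [2·signedArea(ADB) = 357/2 ∩ AC · BE = 1979/2]
   → A = (17, -21/2)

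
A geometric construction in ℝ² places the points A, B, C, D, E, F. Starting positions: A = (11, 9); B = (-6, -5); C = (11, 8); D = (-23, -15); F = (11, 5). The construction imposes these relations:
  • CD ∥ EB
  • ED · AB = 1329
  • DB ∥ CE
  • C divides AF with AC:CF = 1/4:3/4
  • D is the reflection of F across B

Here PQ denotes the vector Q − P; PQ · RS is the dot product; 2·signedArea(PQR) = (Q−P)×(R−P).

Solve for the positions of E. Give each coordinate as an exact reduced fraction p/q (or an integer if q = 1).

E = (28, 18)

1. E_x = 28  [CD ∥ EB ∩ DB ∥ CE]
2. E_y = 18  [CD ∥ EB ∩ DB ∥ CE]
   → E = (28, 18)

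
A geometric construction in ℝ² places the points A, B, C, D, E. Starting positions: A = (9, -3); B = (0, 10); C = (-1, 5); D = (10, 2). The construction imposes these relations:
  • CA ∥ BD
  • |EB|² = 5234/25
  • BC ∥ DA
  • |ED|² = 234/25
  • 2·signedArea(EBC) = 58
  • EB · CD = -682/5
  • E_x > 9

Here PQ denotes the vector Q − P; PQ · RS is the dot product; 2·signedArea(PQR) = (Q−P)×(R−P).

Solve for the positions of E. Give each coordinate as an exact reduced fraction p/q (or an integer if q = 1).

1. E_x = 47/5  [EB · CD = -682/5 ∩ 2·signedArea(EBC) = 58]
2. E_y = -1  [EB · CD = -682/5 ∩ 2·signedArea(EBC) = 58]
   → E = (47/5, -1)

E = (47/5, -1)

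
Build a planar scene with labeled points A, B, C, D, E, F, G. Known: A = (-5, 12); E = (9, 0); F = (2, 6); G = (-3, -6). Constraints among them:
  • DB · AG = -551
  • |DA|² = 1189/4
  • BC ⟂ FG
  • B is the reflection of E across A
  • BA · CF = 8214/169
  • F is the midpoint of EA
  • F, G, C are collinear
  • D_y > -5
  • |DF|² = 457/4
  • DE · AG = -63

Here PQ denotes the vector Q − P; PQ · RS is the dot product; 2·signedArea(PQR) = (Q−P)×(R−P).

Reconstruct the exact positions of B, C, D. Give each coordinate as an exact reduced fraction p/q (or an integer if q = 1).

1. B_x = -19  [B is the reflection of E across A]
2. B_y = 24  [B is the reflection of E across A]
   → B = (-19, 24)
3. C_x = 893/169  [F, G, C are collinear ∩ BC ⟂ FG]
4. C_y = 2346/169  [F, G, C are collinear ∩ BC ⟂ FG]
   → C = (893/169, 2346/169)
5. D_x = 0  [line -2·x + 18·y + 81 = 0 ∩ |DA|² = 1189/4]
6. D_y = -9/2  [line -2·x + 18·y + 81 = 0 ∩ |DA|² = 1189/4]
   → D = (0, -9/2)

B = (-19, 24)
C = (893/169, 2346/169)
D = (0, -9/2)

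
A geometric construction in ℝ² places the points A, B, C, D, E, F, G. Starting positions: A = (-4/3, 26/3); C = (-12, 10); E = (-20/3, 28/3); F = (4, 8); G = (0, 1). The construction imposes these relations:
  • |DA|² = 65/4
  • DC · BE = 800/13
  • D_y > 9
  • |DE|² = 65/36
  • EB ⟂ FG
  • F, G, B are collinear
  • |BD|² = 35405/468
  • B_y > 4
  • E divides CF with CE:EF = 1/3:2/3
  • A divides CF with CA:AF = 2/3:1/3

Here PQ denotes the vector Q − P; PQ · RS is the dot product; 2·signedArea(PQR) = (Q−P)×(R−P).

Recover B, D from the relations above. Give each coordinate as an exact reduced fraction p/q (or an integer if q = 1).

B = (76/39, 172/39)
D = (-16/3, 55/6)

1. B_x = 76/39  [F, G, B are collinear ∩ EB ⟂ FG]
2. B_y = 172/39  [F, G, B are collinear ∩ EB ⟂ FG]
   → B = (76/39, 172/39)
3. D_x = -16/3  [line 112/13·x + -64/13·y + 1184/13 = 0 ∩ |DE|² = 65/36]
4. D_y = 55/6  [line 112/13·x + -64/13·y + 1184/13 = 0 ∩ |DE|² = 65/36]
   → D = (-16/3, 55/6)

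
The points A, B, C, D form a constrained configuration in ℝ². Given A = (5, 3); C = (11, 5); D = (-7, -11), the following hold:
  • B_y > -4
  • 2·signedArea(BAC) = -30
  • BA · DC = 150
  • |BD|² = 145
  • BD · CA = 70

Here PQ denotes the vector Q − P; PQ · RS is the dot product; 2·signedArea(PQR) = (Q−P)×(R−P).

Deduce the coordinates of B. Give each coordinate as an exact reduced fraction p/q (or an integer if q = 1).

B = (2, -3)

1. B_x = 2  [BD · CA = 70 ∩ 2·signedArea(BAC) = -30]
2. B_y = -3  [BD · CA = 70 ∩ 2·signedArea(BAC) = -30]
   → B = (2, -3)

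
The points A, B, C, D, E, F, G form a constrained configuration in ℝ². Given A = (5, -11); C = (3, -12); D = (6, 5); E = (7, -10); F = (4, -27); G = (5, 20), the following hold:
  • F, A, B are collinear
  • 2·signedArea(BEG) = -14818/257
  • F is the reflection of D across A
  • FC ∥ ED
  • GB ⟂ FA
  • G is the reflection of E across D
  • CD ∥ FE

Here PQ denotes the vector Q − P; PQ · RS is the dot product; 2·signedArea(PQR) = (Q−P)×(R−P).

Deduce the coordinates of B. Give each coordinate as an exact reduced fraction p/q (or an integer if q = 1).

B = (1781/257, 5109/257)

1. B_x = 1781/257  [F, A, B are collinear ∩ GB ⟂ FA]
2. B_y = 5109/257  [F, A, B are collinear ∩ GB ⟂ FA]
   → B = (1781/257, 5109/257)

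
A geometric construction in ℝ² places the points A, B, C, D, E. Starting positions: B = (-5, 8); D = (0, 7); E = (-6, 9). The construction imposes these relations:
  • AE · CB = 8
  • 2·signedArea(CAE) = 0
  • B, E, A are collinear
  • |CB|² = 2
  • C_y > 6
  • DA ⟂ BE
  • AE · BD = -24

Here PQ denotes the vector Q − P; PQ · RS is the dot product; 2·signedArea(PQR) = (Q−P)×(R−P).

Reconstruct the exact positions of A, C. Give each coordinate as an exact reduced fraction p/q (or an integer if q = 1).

A = (-2, 5)
C = (-4, 7)

1. A_x = -2  [B, E, A are collinear ∩ DA ⟂ BE]
2. A_y = 5  [B, E, A are collinear ∩ DA ⟂ BE]
   → A = (-2, 5)
3. C_x = -4  [2·signedArea(CAE) = 0 ∩ AE · CB = 8]
4. C_y = 7  [2·signedArea(CAE) = 0 ∩ AE · CB = 8]
   → C = (-4, 7)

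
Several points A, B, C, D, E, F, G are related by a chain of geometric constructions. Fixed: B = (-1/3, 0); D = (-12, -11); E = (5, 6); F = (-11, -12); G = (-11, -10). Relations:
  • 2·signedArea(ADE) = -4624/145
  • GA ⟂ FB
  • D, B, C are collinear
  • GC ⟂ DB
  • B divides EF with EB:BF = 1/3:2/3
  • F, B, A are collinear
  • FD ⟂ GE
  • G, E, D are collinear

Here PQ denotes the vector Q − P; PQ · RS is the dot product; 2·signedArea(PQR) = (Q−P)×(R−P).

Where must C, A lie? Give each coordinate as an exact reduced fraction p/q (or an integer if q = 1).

1. C_x = -12694/1157  [D, B, C are collinear ∩ GC ⟂ DB]
2. C_y = -11605/1157  [D, B, C are collinear ∩ GC ⟂ DB]
   → C = (-12694/1157, -11605/1157)
3. A_x = -1451/145  [F, B, A are collinear ∩ GA ⟂ FB]
4. A_y = -1578/145  [F, B, A are collinear ∩ GA ⟂ FB]
   → A = (-1451/145, -1578/145)

A = (-1451/145, -1578/145)
C = (-12694/1157, -11605/1157)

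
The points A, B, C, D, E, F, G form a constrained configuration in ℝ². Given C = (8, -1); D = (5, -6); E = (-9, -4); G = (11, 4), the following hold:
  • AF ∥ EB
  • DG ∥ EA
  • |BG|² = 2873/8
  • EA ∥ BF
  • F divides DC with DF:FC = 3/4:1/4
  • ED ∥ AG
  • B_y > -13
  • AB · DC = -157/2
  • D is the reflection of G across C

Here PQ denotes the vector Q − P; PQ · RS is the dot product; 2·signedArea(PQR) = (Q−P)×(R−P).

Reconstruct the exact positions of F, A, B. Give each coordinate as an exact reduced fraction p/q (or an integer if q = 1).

A = (-3, 6)
B = (5/4, -49/4)
F = (29/4, -9/4)

1. F_x = 29/4  [F divides DC with DF:FC = 3/4:1/4]
2. F_y = -9/4  [F divides DC with DF:FC = 3/4:1/4]
   → F = (29/4, -9/4)
3. A_x = -3  [ED ∥ AG ∩ DG ∥ EA]
4. A_y = 6  [ED ∥ AG ∩ DG ∥ EA]
   → A = (-3, 6)
5. B_x = 5/4  [EA ∥ BF ∩ AF ∥ EB]
6. B_y = -49/4  [EA ∥ BF ∩ AF ∥ EB]
   → B = (5/4, -49/4)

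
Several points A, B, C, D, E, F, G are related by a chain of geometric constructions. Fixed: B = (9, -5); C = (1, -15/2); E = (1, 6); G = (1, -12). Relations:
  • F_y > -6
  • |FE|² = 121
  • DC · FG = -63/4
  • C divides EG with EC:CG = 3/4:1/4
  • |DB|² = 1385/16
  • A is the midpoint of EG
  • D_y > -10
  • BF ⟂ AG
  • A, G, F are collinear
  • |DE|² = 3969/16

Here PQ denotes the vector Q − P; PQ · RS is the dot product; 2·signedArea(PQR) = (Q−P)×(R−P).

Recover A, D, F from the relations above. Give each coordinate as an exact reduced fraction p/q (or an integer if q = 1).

A = (1, -3)
D = (1, -39/4)
F = (1, -5)

1. A_x = 1  [A is the midpoint of EG]
2. A_y = -3  [A is the midpoint of EG]
   → A = (1, -3)
3. F_x = 1  [A, G, F are collinear ∩ BF ⟂ AG]
4. F_y = -5  [A, G, F are collinear ∩ BF ⟂ AG]
   → F = (1, -5)
5. D_y = -39/4  [DC · FG = -63/4]
6. D_x = 1  [|DE|² = 3969/16]
   → D = (1, -39/4)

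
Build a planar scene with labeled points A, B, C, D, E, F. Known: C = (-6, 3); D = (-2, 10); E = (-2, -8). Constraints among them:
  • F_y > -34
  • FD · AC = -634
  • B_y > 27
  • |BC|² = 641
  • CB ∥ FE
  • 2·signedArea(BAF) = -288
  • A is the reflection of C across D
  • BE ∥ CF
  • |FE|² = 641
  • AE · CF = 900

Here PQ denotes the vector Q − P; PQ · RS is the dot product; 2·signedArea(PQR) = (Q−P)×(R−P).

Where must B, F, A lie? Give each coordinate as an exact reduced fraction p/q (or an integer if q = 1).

1. A_x = 2  [A is the reflection of C across D]
2. A_y = 17  [A is the reflection of C across D]
   → A = (2, 17)
3. F_x = -6  [AE · CF = 900 ∩ FD · AC = -634]
4. F_y = -33  [AE · CF = 900 ∩ FD · AC = -634]
   → F = (-6, -33)
5. B_x = -2  [2·signedArea(BAF) = -288 ∩ BE ∥ CF]
6. B_y = 28  [2·signedArea(BAF) = -288 ∩ BE ∥ CF]
   → B = (-2, 28)

A = (2, 17)
B = (-2, 28)
F = (-6, -33)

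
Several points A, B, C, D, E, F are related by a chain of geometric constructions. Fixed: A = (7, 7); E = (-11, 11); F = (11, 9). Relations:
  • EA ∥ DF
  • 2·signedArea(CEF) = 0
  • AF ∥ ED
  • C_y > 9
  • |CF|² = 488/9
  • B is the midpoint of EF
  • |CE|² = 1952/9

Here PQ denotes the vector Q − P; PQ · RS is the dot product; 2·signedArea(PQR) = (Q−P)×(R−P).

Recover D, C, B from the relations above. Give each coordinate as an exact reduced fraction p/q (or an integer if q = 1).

1. D_x = -7  [EA ∥ DF ∩ AF ∥ ED]
2. D_y = 13  [EA ∥ DF ∩ AF ∥ ED]
   → D = (-7, 13)
3. C_x = 11/3  [line 2·x + 22·y + -220 = 0 ∩ |CF|² = 488/9]
4. C_y = 29/3  [line 2·x + 22·y + -220 = 0 ∩ |CF|² = 488/9]
   → C = (11/3, 29/3)
5. B_x = 0  [B is the midpoint of EF]
6. B_y = 10  [B is the midpoint of EF]
   → B = (0, 10)

B = (0, 10)
C = (11/3, 29/3)
D = (-7, 13)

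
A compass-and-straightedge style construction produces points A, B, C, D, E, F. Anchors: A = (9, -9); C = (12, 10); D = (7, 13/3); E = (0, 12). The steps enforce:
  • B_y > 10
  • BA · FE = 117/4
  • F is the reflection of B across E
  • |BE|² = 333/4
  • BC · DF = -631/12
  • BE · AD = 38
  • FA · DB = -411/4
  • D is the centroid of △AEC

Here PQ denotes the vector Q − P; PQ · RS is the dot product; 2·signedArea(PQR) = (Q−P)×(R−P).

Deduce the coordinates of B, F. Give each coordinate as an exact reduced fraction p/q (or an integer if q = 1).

1. B_x = 9  [line 2·x + -40/3·y + 122 = 0 ∩ |BE|² = 333/4]
2. B_y = 21/2  [line 2·x + -40/3·y + 122 = 0 ∩ |BE|² = 333/4]
   → B = (9, 21/2)
3. F_x = -9  [BA · FE = 117/4 ∩ F is the reflection of B across E]
4. F_y = 27/2  [BA · FE = 117/4 ∩ F is the reflection of B across E]
   → F = (-9, 27/2)

B = (9, 21/2)
F = (-9, 27/2)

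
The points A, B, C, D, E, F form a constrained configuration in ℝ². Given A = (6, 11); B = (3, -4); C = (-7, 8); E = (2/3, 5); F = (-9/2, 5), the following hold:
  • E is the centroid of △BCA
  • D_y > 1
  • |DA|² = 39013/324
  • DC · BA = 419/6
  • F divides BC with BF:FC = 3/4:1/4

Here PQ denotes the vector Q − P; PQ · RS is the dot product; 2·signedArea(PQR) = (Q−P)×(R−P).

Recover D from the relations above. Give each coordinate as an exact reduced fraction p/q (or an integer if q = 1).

D = (-5/18, 2)

1. D_x = -5/18  [line -3·x + -15·y + 175/6 = 0 ∩ |DA|² = 39013/324]
2. D_y = 2  [line -3·x + -15·y + 175/6 = 0 ∩ |DA|² = 39013/324]
   → D = (-5/18, 2)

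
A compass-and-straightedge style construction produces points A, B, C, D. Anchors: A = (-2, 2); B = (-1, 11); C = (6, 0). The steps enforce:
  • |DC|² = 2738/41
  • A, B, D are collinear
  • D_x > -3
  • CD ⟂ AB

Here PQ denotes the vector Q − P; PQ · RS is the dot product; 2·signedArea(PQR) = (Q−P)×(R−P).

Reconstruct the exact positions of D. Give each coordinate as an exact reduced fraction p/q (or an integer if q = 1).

D = (-87/41, 37/41)

1. D_x = -87/41  [A, B, D are collinear ∩ CD ⟂ AB]
2. D_y = 37/41  [A, B, D are collinear ∩ CD ⟂ AB]
   → D = (-87/41, 37/41)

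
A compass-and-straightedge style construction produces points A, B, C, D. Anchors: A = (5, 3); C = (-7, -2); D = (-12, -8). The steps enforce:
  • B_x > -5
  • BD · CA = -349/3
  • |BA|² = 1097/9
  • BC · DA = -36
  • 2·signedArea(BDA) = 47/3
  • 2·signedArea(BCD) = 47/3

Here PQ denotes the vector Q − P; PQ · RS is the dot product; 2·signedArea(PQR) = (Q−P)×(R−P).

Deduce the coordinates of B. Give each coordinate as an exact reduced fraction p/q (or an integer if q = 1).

B = (-14/3, -7/3)

1. B_x = -14/3  [BD · CA = -349/3 ∩ 2·signedArea(BCD) = 47/3]
2. B_y = -7/3  [BD · CA = -349/3 ∩ 2·signedArea(BCD) = 47/3]
   → B = (-14/3, -7/3)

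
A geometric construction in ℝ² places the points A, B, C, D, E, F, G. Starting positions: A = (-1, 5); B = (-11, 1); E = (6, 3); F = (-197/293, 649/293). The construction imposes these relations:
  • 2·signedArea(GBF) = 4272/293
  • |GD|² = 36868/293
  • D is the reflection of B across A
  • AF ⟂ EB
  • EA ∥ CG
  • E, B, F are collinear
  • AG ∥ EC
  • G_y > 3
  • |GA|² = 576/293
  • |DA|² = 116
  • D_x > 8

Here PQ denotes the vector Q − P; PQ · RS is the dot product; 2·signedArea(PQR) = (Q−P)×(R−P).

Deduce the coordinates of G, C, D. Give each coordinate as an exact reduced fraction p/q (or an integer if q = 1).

C = (1806/293, 471/293)
D = (9, 9)
G = (-245/293, 1057/293)

1. G_x = -245/293  [line -356/293·x + 3026/293·y + -11214/293 = 0 ∩ |GA|² = 576/293]
2. G_y = 1057/293  [line -356/293·x + 3026/293·y + -11214/293 = 0 ∩ |GA|² = 576/293]
   → G = (-245/293, 1057/293)
3. C_x = 1806/293  [EA ∥ CG ∩ AG ∥ EC]
4. C_y = 471/293  [EA ∥ CG ∩ AG ∥ EC]
   → C = (1806/293, 471/293)
5. D_x = 9  [D is the reflection of B across A]
6. D_y = 9  [D is the reflection of B across A]
   → D = (9, 9)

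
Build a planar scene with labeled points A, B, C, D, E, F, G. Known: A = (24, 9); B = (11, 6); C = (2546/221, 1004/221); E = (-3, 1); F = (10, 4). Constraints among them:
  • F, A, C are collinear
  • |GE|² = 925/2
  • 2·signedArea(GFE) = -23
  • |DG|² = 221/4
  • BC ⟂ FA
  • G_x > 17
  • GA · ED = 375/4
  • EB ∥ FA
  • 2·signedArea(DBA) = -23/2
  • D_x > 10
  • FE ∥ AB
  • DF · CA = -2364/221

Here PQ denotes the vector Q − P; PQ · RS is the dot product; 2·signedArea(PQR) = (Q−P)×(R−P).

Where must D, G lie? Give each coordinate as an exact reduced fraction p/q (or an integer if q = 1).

D = (21/2, 5)
G = (35/2, 15/2)

1. D_x = 21/2  [2·signedArea(DBA) = -23/2 ∩ DF · CA = -2364/221]
2. D_y = 5  [2·signedArea(DBA) = -23/2 ∩ DF · CA = -2364/221]
   → D = (21/2, 5)
3. G_x = 35/2  [GA · ED = 375/4 ∩ 2·signedArea(GFE) = -23]
4. G_y = 15/2  [GA · ED = 375/4 ∩ 2·signedArea(GFE) = -23]
   → G = (35/2, 15/2)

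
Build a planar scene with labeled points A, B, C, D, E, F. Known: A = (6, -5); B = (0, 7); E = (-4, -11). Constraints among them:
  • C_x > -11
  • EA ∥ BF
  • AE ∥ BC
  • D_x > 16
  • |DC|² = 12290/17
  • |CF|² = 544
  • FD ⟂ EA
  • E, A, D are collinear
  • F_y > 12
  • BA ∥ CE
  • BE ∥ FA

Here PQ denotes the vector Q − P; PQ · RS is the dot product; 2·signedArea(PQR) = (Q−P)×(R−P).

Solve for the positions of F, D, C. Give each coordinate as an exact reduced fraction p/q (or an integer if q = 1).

C = (-10, 1)
D = (287/17, 26/17)
F = (10, 13)

1. F_x = 10  [BE ∥ FA ∩ EA ∥ BF]
2. F_y = 13  [BE ∥ FA ∩ EA ∥ BF]
   → F = (10, 13)
3. D_x = 287/17  [E, A, D are collinear ∩ FD ⟂ EA]
4. D_y = 26/17  [E, A, D are collinear ∩ FD ⟂ EA]
   → D = (287/17, 26/17)
5. C_x = -10  [BA ∥ CE ∩ AE ∥ BC]
6. C_y = 1  [BA ∥ CE ∩ AE ∥ BC]
   → C = (-10, 1)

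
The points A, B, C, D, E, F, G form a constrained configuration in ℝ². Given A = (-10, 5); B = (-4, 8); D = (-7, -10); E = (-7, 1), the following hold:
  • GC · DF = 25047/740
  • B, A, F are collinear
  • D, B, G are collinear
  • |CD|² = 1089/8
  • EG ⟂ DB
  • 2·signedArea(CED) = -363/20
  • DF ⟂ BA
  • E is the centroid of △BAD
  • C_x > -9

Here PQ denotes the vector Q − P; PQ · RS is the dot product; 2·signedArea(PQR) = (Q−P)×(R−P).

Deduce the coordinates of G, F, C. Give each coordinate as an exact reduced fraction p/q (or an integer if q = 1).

1. G_x = -193/37  [D, B, G are collinear ∩ EG ⟂ DB]
2. G_y = 26/37  [D, B, G are collinear ∩ EG ⟂ DB]
   → G = (-193/37, 26/37)
3. F_x = -68/5  [B, A, F are collinear ∩ DF ⟂ BA]
4. F_y = 16/5  [B, A, F are collinear ∩ DF ⟂ BA]
   → F = (-68/5, 16/5)
5. C_x = -173/20  [2·signedArea(CED) = -363/20 ∩ GC · DF = 25047/740]
6. C_y = 31/20  [2·signedArea(CED) = -363/20 ∩ GC · DF = 25047/740]
   → C = (-173/20, 31/20)

C = (-173/20, 31/20)
F = (-68/5, 16/5)
G = (-193/37, 26/37)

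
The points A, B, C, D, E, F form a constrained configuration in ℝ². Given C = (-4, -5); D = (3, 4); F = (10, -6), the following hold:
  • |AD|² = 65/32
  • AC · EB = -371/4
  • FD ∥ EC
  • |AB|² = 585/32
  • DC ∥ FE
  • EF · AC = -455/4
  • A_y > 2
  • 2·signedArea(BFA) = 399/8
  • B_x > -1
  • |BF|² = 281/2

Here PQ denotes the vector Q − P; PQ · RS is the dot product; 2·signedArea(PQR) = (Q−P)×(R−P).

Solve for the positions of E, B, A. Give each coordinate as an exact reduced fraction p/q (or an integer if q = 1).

1. E_x = 3  [FD ∥ EC ∩ DC ∥ FE]
2. E_y = -15  [FD ∥ EC ∩ DC ∥ FE]
   → E = (3, -15)
3. A_x = 17/8  [line -7·x + -9·y + 163/4 = 0 ∩ |AD|² = 65/32]
4. A_y = 23/8  [line -7·x + -9·y + 163/4 = 0 ∩ |AD|² = 65/32]
   → A = (17/8, 23/8)
5. B_x = -1/2  [2·signedArea(BFA) = 399/8 ∩ AC · EB = -371/4]
6. B_y = -1/2  [2·signedArea(BFA) = 399/8 ∩ AC · EB = -371/4]
   → B = (-1/2, -1/2)

A = (17/8, 23/8)
B = (-1/2, -1/2)
E = (3, -15)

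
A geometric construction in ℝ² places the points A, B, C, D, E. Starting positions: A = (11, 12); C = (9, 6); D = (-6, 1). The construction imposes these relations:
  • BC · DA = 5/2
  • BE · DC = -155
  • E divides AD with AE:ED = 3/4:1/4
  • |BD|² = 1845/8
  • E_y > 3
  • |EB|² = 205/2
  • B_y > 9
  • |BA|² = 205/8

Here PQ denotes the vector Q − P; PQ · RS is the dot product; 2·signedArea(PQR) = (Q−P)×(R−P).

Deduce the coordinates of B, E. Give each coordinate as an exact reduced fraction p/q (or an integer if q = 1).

B = (27/4, 37/4)
E = (-7/4, 15/4)

1. B_x = 27/4  [line -17·x + -11·y + 433/2 = 0 ∩ |BA|² = 205/8]
2. B_y = 37/4  [line -17·x + -11·y + 433/2 = 0 ∩ |BA|² = 205/8]
   → B = (27/4, 37/4)
3. E_x = -7/4  [BE · DC = -155 ∩ E divides AD with AE:ED = 3/4:1/4]
4. E_y = 15/4  [BE · DC = -155 ∩ E divides AD with AE:ED = 3/4:1/4]
   → E = (-7/4, 15/4)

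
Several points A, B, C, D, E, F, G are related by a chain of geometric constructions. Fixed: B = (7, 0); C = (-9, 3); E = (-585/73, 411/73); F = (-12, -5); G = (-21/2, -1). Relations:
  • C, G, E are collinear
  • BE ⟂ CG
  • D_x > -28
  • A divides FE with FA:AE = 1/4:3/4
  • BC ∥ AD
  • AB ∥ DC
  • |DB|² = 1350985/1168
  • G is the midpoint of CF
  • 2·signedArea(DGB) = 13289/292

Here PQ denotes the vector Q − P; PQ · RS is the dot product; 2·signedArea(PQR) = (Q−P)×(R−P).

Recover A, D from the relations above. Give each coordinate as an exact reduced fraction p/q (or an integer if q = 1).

A = (-3213/292, -171/73)
D = (-7885/292, 48/73)

1. A_x = -3213/292  [A divides FE with FA:AE = 1/4:3/4]
2. A_y = -171/73  [A divides FE with FA:AE = 1/4:3/4]
   → A = (-3213/292, -171/73)
3. D_x = -7885/292  [AB ∥ DC ∩ BC ∥ AD]
4. D_y = 48/73  [AB ∥ DC ∩ BC ∥ AD]
   → D = (-7885/292, 48/73)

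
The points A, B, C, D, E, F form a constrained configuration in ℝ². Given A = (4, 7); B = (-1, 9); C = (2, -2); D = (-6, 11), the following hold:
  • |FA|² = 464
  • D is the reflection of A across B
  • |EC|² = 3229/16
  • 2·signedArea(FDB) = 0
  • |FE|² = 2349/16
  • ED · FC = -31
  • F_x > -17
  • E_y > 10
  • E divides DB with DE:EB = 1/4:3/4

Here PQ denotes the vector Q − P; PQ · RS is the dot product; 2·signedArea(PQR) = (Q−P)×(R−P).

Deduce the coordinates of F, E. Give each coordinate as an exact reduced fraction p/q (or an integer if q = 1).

E = (-19/4, 21/2)
F = (-16, 15)

1. E_x = -19/4  [E divides DB with DE:EB = 1/4:3/4]
2. E_y = 21/2  [E divides DB with DE:EB = 1/4:3/4]
   → E = (-19/4, 21/2)
3. F_x = -16  [2·signedArea(FDB) = 0 ∩ ED · FC = -31]
4. F_y = 15  [2·signedArea(FDB) = 0 ∩ ED · FC = -31]
   → F = (-16, 15)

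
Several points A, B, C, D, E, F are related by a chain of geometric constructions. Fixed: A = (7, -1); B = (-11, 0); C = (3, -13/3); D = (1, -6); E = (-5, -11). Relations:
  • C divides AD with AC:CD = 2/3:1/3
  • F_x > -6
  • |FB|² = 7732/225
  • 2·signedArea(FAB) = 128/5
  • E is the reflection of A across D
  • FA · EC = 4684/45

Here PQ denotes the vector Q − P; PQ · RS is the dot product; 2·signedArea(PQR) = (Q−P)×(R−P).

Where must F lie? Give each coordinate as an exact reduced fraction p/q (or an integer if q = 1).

F = (-27/5, -26/15)

1. F_x = -27/5  [FA · EC = 4684/45 ∩ 2·signedArea(FAB) = 128/5]
2. F_y = -26/15  [FA · EC = 4684/45 ∩ 2·signedArea(FAB) = 128/5]
   → F = (-27/5, -26/15)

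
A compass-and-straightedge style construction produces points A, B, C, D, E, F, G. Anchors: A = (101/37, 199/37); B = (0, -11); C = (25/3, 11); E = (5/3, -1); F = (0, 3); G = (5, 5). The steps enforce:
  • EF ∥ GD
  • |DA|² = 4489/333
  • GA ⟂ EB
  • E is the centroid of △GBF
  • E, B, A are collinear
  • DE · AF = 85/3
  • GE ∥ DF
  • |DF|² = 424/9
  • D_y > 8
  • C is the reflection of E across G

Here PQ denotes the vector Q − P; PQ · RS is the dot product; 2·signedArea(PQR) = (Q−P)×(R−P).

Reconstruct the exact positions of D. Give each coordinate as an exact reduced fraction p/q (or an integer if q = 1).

1. D_x = 10/3  [GE ∥ DF ∩ EF ∥ GD]
2. D_y = 9  [GE ∥ DF ∩ EF ∥ GD]
   → D = (10/3, 9)

D = (10/3, 9)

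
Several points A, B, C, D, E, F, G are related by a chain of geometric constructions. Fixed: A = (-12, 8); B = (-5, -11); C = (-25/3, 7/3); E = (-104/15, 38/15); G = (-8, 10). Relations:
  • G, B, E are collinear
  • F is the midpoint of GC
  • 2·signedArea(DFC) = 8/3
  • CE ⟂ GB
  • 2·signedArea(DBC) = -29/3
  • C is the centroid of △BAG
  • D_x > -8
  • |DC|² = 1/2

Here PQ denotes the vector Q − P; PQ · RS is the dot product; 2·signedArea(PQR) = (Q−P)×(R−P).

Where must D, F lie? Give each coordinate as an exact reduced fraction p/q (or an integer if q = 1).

D = (-229/30, 73/30)
F = (-49/6, 37/6)

1. F_x = -49/6  [F is the midpoint of GC]
2. F_y = 37/6  [F is the midpoint of GC]
   → F = (-49/6, 37/6)
3. D_x = -229/30  [2·signedArea(DFC) = 8/3 ∩ 2·signedArea(DBC) = -29/3]
4. D_y = 73/30  [2·signedArea(DFC) = 8/3 ∩ 2·signedArea(DBC) = -29/3]
   → D = (-229/30, 73/30)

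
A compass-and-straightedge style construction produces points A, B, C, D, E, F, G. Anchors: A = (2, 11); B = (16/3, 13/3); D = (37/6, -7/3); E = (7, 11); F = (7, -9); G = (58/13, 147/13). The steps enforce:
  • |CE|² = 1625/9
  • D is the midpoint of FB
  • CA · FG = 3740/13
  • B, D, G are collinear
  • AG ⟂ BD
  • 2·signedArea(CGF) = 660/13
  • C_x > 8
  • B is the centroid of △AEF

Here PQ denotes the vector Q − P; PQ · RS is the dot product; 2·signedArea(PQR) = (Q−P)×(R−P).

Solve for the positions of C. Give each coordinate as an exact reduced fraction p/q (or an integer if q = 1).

C = (26/3, -7/3)

1. C_x = 26/3  [CA · FG = 3740/13 ∩ 2·signedArea(CGF) = 660/13]
2. C_y = -7/3  [CA · FG = 3740/13 ∩ 2·signedArea(CGF) = 660/13]
   → C = (26/3, -7/3)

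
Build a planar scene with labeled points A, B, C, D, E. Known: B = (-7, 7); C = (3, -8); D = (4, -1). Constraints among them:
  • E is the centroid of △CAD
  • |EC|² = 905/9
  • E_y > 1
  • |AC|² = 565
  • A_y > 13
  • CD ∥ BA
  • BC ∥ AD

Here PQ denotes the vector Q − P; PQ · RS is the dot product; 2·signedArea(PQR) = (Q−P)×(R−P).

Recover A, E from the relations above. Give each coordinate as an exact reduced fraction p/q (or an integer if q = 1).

1. A_x = -6  [BC ∥ AD ∩ CD ∥ BA]
2. A_y = 14  [BC ∥ AD ∩ CD ∥ BA]
   → A = (-6, 14)
3. E_x = 1/3  [E is the centroid of △CAD]
4. E_y = 5/3  [E is the centroid of △CAD]
   → E = (1/3, 5/3)

A = (-6, 14)
E = (1/3, 5/3)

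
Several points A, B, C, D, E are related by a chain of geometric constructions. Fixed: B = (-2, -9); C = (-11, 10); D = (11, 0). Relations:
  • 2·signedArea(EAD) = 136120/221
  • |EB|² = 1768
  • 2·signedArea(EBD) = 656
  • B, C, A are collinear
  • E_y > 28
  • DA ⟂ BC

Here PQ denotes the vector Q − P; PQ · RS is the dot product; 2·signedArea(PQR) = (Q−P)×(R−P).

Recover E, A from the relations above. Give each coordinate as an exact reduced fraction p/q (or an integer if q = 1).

A = (-685/221, -1476/221)
E = (-20, 29)

1. E_x = -20  [line -9·x + 13·y + -557 = 0 ∩ |EB|² = 1768]
2. E_y = 29  [line -9·x + 13·y + -557 = 0 ∩ |EB|² = 1768]
   → E = (-20, 29)
3. A_x = -685/221  [2·signedArea(EAD) = 136120/221 ∩ B, C, A are collinear]
4. A_y = -1476/221  [2·signedArea(EAD) = 136120/221 ∩ B, C, A are collinear]
   → A = (-685/221, -1476/221)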